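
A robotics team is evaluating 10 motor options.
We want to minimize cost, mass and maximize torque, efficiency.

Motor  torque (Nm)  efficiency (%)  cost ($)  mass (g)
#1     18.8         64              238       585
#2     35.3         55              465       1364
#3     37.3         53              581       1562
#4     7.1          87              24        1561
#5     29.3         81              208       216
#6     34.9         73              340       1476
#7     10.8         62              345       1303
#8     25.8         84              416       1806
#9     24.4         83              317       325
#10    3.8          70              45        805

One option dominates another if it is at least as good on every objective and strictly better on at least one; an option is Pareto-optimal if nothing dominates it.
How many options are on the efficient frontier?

8

#1: dominated by #5 (torque 29.3≥18.8, efficiency 81≥64, cost 208≤238, mass 216≤585).
#2: not dominated.
#3: not dominated (best torque).
#4: not dominated (best efficiency).
#5: not dominated (best mass).
#6: not dominated.
#7: dominated by #1 (torque 18.8≥10.8, efficiency 64≥62, cost 238≤345, mass 585≤1303).
#8: not dominated.
#9: not dominated.
#10: not dominated.
Pareto-optimal: #2, #3, #4, #5, #6, #8, #9, #10 → 8.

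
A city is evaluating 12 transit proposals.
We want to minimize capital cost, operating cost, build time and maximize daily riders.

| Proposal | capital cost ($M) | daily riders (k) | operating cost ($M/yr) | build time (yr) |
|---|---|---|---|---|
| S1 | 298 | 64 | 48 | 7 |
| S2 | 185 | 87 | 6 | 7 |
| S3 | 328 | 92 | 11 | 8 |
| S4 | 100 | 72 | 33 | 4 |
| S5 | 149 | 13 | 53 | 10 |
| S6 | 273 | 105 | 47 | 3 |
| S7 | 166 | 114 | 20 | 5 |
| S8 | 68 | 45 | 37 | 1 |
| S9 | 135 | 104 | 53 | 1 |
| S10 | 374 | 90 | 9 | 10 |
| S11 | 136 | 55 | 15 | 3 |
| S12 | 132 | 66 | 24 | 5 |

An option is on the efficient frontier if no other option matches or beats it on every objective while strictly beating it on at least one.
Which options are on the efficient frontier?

S2, S3, S4, S6, S7, S8, S9, S10, S11, S12

S1: dominated by S2 (capital cost 185≤298, daily riders 87≥64, operating cost 6≤48, build time 7≤7).
S2: not dominated (best operating cost).
S3: not dominated.
S4: not dominated.
S5: dominated by S4 (capital cost 100≤149, daily riders 72≥13, operating cost 33≤53, build time 4≤10).
S6: not dominated.
S7: not dominated (best daily riders).
S8: not dominated (best capital cost).
S9: not dominated.
S10: not dominated.
S11: not dominated.
S12: not dominated.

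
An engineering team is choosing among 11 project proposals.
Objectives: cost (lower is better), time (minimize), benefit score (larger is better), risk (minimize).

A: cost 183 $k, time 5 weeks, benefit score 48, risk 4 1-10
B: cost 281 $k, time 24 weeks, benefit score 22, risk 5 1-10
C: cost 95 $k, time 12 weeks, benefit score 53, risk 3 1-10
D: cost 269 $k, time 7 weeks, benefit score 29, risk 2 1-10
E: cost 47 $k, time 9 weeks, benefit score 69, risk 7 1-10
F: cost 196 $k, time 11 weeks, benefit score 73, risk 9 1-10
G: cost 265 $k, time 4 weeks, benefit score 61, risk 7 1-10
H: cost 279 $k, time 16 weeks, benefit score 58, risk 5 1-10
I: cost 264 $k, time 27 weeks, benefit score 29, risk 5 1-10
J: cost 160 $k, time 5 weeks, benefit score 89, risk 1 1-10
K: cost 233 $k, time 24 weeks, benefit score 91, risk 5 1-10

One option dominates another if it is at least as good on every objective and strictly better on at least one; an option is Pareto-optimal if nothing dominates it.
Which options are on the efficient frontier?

A: dominated by J (cost 160≤183, time 5≤5, benefit score 89≥48, risk 1≤4).
B: dominated by A (cost 183≤281, time 5≤24, benefit score 48≥22, risk 4≤5).
C: not dominated.
D: dominated by J (cost 160≤269, time 5≤7, benefit score 89≥29, risk 1≤2).
E: not dominated (best cost).
F: dominated by J (cost 160≤196, time 5≤11, benefit score 89≥73, risk 1≤9).
G: not dominated (best time).
H: dominated by J (cost 160≤279, time 5≤16, benefit score 89≥58, risk 1≤5).
I: dominated by A (cost 183≤264, time 5≤27, benefit score 48≥29, risk 4≤5).
J: not dominated (best risk).
K: not dominated (best benefit score).

C, E, G, J, K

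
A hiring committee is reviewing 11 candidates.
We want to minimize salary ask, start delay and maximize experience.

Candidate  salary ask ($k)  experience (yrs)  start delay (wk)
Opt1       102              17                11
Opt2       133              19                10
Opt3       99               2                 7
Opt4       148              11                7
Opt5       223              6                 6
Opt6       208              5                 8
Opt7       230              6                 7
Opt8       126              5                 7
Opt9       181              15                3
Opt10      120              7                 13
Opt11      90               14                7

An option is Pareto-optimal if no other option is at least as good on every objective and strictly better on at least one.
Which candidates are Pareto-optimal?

Opt1: not dominated.
Opt2: not dominated (best experience).
Opt3: dominated by Opt11 (salary ask 90≤99, experience 14≥2, start delay 7≤7).
Opt4: dominated by Opt11 (salary ask 90≤148, experience 14≥11, start delay 7≤7).
Opt5: dominated by Opt9 (salary ask 181≤223, experience 15≥6, start delay 3≤6).
Opt6: dominated by Opt4 (salary ask 148≤208, experience 11≥5, start delay 7≤8).
Opt7: dominated by Opt4 (salary ask 148≤230, experience 11≥6, start delay 7≤7).
Opt8: dominated by Opt11 (salary ask 90≤126, experience 14≥5, start delay 7≤7).
Opt9: not dominated (best start delay).
Opt10: dominated by Opt1 (salary ask 102≤120, experience 17≥7, start delay 11≤13).
Opt11: not dominated (best salary ask).

Opt1, Opt2, Opt9, Opt11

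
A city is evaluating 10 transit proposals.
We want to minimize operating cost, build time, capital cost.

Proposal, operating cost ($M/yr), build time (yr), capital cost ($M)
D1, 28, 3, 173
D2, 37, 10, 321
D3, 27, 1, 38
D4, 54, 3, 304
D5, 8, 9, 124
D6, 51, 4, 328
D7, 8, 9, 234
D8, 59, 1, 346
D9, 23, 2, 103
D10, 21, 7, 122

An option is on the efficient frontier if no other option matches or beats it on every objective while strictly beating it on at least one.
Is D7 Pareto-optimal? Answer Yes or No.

D5 vs D7: operating cost 8≤8, build time 9≤9, capital cost 124≤234 — D5 is at least as good on every objective and strictly better on at least one, so D5 dominates D7.

No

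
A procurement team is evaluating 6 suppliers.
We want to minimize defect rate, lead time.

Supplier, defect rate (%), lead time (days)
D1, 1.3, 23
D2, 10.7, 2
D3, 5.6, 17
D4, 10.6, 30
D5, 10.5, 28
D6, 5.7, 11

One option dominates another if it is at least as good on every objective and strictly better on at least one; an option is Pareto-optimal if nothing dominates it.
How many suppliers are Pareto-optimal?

4

D1: not dominated (best defect rate).
D2: not dominated (best lead time).
D3: not dominated.
D4: dominated by D1 (defect rate 1.3≤10.6, lead time 23≤30).
D5: dominated by D1 (defect rate 1.3≤10.5, lead time 23≤28).
D6: not dominated.
Pareto-optimal: D1, D2, D3, D6 → 4.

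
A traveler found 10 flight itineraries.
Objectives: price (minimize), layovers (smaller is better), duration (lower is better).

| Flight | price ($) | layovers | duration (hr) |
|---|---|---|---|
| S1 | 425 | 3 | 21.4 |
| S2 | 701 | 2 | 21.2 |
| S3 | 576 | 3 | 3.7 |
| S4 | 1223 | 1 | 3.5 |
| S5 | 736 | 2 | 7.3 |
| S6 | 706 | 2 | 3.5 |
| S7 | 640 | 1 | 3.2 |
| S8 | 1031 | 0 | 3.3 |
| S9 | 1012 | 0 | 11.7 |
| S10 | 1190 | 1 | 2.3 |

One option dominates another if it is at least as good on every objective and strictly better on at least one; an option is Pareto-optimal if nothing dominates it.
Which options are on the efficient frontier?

S1, S3, S7, S8, S9, S10

S1: not dominated (best price).
S2: dominated by S7 (price 640≤701, layovers 1≤2, duration 3.2≤21.2).
S3: not dominated.
S4: dominated by S7 (price 640≤1223, layovers 1≤1, duration 3.2≤3.5).
S5: dominated by S6 (price 706≤736, layovers 2≤2, duration 3.5≤7.3).
S6: dominated by S7 (price 640≤706, layovers 1≤2, duration 3.2≤3.5).
S7: not dominated.
S8: not dominated.
S9: not dominated.
S10: not dominated (best duration).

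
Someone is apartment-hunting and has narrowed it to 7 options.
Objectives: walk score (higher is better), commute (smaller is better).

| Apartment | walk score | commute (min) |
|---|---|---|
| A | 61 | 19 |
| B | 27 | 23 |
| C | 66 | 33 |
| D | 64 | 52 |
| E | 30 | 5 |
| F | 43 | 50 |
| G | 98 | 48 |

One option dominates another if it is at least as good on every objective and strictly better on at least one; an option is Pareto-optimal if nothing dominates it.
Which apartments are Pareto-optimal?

A, C, E, G

A: not dominated.
B: dominated by A (walk score 61≥27, commute 19≤23).
C: not dominated.
D: dominated by C (walk score 66≥64, commute 33≤52).
E: not dominated (best commute).
F: dominated by A (walk score 61≥43, commute 19≤50).
G: not dominated (best walk score).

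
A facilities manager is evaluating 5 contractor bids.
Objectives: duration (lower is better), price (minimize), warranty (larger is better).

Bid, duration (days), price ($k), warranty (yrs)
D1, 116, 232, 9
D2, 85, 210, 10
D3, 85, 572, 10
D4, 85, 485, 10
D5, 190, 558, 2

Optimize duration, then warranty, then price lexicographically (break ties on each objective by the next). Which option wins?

D2

First minimize duration: best is 85, kept {D2, D3, D4}.
Then maximize warranty: best is 10, kept {D2, D3, D4}.
Then minimize price: best is 210, kept {D2}.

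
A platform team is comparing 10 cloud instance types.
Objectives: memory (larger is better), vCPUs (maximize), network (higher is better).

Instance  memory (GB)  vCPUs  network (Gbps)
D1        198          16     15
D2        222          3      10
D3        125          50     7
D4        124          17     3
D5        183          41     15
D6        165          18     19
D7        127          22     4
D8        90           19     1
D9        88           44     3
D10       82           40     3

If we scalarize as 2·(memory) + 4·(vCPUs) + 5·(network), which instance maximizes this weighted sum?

D5

D1: 2·198 + 4·16 + 5·15 = 535
D2: 2·222 + 4·3 + 5·10 = 506
D3: 2·125 + 4·50 + 5·7 = 485
D4: 2·124 + 4·17 + 5·3 = 331
D5: 2·183 + 4·41 + 5·15 = 605
D6: 2·165 + 4·18 + 5·19 = 497
D7: 2·127 + 4·22 + 5·4 = 362
D8: 2·90 + 4·19 + 5·1 = 261
D9: 2·88 + 4·44 + 5·3 = 367
D10: 2·82 + 4·40 + 5·3 = 339
Highest: D5 at 605.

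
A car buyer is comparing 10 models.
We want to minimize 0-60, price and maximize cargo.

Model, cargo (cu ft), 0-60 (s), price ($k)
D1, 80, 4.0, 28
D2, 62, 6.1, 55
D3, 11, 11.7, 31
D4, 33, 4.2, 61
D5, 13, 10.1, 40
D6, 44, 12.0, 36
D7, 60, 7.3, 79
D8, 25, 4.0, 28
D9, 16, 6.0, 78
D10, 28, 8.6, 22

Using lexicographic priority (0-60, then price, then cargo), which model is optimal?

D1

First minimize 0-60: best is 4.0, kept {D1, D8}.
Then minimize price: best is 28, kept {D1, D8}.
Then maximize cargo: best is 80, kept {D1}.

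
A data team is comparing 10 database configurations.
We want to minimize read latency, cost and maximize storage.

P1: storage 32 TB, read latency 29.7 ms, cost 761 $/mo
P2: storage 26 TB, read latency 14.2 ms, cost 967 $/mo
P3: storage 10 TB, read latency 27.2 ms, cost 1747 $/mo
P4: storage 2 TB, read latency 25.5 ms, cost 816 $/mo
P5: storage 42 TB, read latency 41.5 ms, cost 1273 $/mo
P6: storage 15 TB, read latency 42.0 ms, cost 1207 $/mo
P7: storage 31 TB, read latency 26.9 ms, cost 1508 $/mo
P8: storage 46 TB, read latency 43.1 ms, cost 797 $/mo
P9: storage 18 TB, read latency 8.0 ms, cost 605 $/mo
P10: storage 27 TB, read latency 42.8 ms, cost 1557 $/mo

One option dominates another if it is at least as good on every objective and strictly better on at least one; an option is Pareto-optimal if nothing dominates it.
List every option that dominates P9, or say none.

P1: worse on read latency (29.7 vs 8.0).
P2: worse on read latency (14.2 vs 8.0).
P3: worse on storage (10 vs 18).
P4: worse on storage (2 vs 18).
P5: worse on read latency (41.5 vs 8.0).
P6: worse on storage (15 vs 18).
P7: worse on read latency (26.9 vs 8.0).
P8: worse on read latency (43.1 vs 8.0).
P10: worse on read latency (42.8 vs 8.0).
No option dominates P9.

none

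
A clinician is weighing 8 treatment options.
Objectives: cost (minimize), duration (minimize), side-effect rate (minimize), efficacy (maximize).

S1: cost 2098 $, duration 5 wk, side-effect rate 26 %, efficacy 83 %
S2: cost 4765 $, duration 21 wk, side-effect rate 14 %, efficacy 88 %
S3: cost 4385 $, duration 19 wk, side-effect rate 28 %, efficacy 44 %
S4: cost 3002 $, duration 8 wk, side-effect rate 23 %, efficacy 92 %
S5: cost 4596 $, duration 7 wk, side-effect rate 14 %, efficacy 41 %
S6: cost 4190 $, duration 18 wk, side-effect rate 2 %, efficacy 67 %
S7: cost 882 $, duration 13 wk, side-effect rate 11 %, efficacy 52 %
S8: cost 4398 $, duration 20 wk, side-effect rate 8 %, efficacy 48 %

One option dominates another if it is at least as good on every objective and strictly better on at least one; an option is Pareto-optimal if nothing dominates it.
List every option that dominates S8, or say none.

S6: cost 4190≤4398, duration 18≤20, side-effect rate 2≤8, efficacy 67≥48 — dominates S8.
Others (S1, S2, S3, S4, S5, S7) are each worse than S8 on at least one objective.

S6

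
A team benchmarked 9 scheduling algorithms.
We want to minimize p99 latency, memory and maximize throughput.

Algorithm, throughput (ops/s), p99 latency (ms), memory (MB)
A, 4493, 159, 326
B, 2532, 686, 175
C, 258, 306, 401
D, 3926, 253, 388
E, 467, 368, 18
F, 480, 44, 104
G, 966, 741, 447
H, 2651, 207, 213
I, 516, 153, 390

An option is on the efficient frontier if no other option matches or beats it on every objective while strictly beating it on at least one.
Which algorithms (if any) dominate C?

A, D, F, H, I

A: throughput 4493≥258, p99 latency 159≤306, memory 326≤401 — dominates C.
D: throughput 3926≥258, p99 latency 253≤306, memory 388≤401 — dominates C.
F: throughput 480≥258, p99 latency 44≤306, memory 104≤401 — dominates C.
H: throughput 2651≥258, p99 latency 207≤306, memory 213≤401 — dominates C.
I: throughput 516≥258, p99 latency 153≤306, memory 390≤401 — dominates C.
Others (B, E, G) are each worse than C on at least one objective.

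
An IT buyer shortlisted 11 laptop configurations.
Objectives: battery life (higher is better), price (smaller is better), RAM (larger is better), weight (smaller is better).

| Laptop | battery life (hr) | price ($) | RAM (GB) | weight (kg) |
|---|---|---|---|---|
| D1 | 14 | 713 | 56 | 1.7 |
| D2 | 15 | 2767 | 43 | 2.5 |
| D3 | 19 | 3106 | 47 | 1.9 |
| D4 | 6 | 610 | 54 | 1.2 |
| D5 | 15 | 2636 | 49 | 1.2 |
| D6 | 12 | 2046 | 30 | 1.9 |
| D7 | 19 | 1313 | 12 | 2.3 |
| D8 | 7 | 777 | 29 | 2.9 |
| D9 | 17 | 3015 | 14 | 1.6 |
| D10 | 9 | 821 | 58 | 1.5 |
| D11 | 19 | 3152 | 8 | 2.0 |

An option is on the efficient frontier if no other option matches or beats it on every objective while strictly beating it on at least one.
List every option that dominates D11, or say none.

D3: battery life 19≥19, price 3106≤3152, RAM 47≥8, weight 1.9≤2.0 — dominates D11.
Others (D1, D2, D4, D5, D6, D7, D8, D9, D10) are each worse than D11 on at least one objective.

D3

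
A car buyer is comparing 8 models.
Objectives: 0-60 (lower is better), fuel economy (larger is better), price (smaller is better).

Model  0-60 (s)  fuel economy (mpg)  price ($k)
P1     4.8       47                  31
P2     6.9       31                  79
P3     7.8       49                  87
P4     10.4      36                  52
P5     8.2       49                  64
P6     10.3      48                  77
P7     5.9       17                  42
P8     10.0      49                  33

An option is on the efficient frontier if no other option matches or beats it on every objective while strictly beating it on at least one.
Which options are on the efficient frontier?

P1, P3, P5, P8

P1: not dominated (best 0-60).
P2: dominated by P1 (0-60 4.8≤6.9, fuel economy 47≥31, price 31≤79).
P3: not dominated.
P4: dominated by P1 (0-60 4.8≤10.4, fuel economy 47≥36, price 31≤52).
P5: not dominated.
P6: dominated by P5 (0-60 8.2≤10.3, fuel economy 49≥48, price 64≤77).
P7: dominated by P1 (0-60 4.8≤5.9, fuel economy 47≥17, price 31≤42).
P8: not dominated.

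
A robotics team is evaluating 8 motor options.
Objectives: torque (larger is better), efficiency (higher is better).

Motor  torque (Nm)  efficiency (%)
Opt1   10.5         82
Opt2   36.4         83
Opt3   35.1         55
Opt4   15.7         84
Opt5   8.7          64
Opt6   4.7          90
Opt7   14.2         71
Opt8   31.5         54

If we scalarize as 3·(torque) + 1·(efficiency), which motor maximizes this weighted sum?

Opt2

Opt1: 3·10.5 + 1·82 = 113.5
Opt2: 3·36.4 + 1·83 = 192.2
Opt3: 3·35.1 + 1·55 = 160.3
Opt4: 3·15.7 + 1·84 = 131.1
Opt5: 3·8.7 + 1·64 = 90.1
Opt6: 3·4.7 + 1·90 = 104.1
Opt7: 3·14.2 + 1·71 = 113.6
Opt8: 3·31.5 + 1·54 = 148.5
Highest: Opt2 at 192.2.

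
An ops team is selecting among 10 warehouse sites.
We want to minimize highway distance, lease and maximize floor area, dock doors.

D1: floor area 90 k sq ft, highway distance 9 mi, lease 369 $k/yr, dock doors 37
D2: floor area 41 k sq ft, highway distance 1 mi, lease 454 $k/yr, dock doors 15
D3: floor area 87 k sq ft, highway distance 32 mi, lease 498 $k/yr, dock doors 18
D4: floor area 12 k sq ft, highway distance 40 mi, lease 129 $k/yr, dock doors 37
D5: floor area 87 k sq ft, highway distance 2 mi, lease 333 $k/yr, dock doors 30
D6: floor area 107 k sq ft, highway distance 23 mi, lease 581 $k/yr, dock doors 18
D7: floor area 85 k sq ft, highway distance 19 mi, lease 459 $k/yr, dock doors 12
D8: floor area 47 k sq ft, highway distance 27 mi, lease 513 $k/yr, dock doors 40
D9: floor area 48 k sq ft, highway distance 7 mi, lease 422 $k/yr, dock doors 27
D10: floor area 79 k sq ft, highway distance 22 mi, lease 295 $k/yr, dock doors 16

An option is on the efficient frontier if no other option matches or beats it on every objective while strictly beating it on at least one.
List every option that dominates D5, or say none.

none

D1: worse on highway distance (9 vs 2).
D2: worse on floor area (41 vs 87).
D3: worse on highway distance (32 vs 2).
D4: worse on floor area (12 vs 87).
D6: worse on highway distance (23 vs 2).
D7: worse on floor area (85 vs 87).
D8: worse on floor area (47 vs 87).
D9: worse on floor area (48 vs 87).
D10: worse on floor area (79 vs 87).
No option dominates D5.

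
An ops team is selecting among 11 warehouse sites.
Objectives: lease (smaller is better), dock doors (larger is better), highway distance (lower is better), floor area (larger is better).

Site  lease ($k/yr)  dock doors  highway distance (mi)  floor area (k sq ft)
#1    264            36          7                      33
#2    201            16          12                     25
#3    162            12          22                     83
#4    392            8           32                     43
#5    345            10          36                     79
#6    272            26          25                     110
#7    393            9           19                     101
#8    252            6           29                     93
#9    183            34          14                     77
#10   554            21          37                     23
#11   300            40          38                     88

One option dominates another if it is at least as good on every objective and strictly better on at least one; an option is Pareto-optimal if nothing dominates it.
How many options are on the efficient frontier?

8

#1: not dominated (best highway distance).
#2: not dominated.
#3: not dominated (best lease).
#4: dominated by #3 (lease 162≤392, dock doors 12≥8, highway distance 22≤32, floor area 83≥43).
#5: dominated by #3 (lease 162≤345, dock doors 12≥10, highway distance 22≤36, floor area 83≥79).
#6: not dominated (best floor area).
#7: not dominated.
#8: not dominated.
#9: not dominated.
#10: dominated by #1 (lease 264≤554, dock doors 36≥21, highway distance 7≤37, floor area 33≥23).
#11: not dominated (best dock doors).
Pareto-optimal: #1, #2, #3, #6, #7, #8, #9, #11 → 8.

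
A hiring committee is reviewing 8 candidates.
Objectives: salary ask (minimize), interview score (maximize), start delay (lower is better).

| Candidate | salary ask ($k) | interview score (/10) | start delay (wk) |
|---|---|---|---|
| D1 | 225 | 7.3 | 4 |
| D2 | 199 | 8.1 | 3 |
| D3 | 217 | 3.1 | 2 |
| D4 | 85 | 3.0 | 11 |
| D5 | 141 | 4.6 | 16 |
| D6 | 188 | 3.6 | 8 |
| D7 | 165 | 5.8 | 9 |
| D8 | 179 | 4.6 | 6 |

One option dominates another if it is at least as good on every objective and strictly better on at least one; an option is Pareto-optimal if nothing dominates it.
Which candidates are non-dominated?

D2, D3, D4, D5, D7, D8

D1: dominated by D2 (salary ask 199≤225, interview score 8.1≥7.3, start delay 3≤4).
D2: not dominated (best interview score).
D3: not dominated (best start delay).
D4: not dominated (best salary ask).
D5: not dominated.
D6: dominated by D8 (salary ask 179≤188, interview score 4.6≥3.6, start delay 6≤8).
D7: not dominated.
D8: not dominated.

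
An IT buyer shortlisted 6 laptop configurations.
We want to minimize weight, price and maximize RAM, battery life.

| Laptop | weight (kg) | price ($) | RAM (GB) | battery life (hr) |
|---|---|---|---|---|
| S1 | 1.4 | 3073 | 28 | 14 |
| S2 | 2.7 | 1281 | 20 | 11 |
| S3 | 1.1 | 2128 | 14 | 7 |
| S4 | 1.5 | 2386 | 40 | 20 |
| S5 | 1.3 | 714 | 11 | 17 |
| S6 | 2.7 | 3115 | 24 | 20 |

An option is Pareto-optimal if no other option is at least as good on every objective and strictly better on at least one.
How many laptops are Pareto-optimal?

5

S1: not dominated.
S2: not dominated.
S3: not dominated (best weight).
S4: not dominated (best RAM).
S5: not dominated (best price).
S6: dominated by S4 (weight 1.5≤2.7, price 2386≤3115, RAM 40≥24, battery life 20≥20).
Pareto-optimal: S1, S2, S3, S4, S5 → 5.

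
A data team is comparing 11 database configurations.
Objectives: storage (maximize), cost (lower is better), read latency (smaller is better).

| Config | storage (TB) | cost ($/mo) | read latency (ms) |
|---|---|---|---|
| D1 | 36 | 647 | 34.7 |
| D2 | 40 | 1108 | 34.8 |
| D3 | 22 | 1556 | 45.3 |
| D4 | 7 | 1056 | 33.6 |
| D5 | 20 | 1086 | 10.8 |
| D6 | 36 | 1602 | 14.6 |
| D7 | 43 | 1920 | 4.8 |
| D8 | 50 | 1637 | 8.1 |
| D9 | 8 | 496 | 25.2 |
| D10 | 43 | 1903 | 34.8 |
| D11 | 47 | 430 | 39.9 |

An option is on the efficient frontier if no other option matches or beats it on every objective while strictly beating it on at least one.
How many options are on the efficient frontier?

D1: not dominated.
D2: not dominated.
D3: dominated by D1 (storage 36≥22, cost 647≤1556, read latency 34.7≤45.3).
D4: dominated by D9 (storage 8≥7, cost 496≤1056, read latency 25.2≤33.6).
D5: not dominated.
D6: not dominated.
D7: not dominated (best read latency).
D8: not dominated (best storage).
D9: not dominated.
D10: dominated by D8 (storage 50≥43, cost 1637≤1903, read latency 8.1≤34.8).
D11: not dominated (best cost).
Pareto-optimal: D1, D2, D5, D6, D7, D8, D9, D11 → 8.

8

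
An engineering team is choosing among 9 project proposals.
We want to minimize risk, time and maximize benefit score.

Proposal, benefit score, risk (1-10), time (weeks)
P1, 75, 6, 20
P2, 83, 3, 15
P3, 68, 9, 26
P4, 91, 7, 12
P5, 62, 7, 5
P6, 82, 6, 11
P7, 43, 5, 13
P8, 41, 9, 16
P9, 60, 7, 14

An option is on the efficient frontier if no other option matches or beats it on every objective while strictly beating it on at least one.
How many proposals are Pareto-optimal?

P1: dominated by P2 (benefit score 83≥75, risk 3≤6, time 15≤20).
P2: not dominated (best risk).
P3: dominated by P1 (benefit score 75≥68, risk 6≤9, time 20≤26).
P4: not dominated (best benefit score).
P5: not dominated (best time).
P6: not dominated.
P7: not dominated.
P8: dominated by P2 (benefit score 83≥41, risk 3≤9, time 15≤16).
P9: dominated by P4 (benefit score 91≥60, risk 7≤7, time 12≤14).
Pareto-optimal: P2, P4, P5, P6, P7 → 5.

5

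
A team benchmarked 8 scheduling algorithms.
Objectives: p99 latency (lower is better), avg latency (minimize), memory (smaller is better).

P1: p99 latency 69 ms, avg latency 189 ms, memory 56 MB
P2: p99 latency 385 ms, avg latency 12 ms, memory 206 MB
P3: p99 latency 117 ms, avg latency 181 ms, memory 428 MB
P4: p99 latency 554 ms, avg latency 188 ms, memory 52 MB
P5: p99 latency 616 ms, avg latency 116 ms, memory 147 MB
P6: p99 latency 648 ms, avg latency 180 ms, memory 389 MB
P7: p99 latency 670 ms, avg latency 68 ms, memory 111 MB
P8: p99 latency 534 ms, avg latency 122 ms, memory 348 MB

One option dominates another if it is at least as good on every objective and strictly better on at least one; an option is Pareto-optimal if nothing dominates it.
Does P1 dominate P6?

No

P1 vs P6: P1 is worse on avg latency (189 vs 180), so it does not dominate P6.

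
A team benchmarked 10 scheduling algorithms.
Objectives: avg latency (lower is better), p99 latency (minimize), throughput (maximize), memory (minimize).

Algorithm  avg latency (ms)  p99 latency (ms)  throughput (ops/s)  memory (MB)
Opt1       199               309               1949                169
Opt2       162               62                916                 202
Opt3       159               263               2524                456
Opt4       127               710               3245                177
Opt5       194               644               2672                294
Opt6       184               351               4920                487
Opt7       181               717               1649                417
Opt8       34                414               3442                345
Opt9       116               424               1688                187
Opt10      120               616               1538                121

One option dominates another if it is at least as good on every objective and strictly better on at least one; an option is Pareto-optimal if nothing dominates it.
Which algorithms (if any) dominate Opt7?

Opt4: avg latency 127≤181, p99 latency 710≤717, throughput 3245≥1649, memory 177≤417 — dominates Opt7.
Opt8: avg latency 34≤181, p99 latency 414≤717, throughput 3442≥1649, memory 345≤417 — dominates Opt7.
Opt9: avg latency 116≤181, p99 latency 424≤717, throughput 1688≥1649, memory 187≤417 — dominates Opt7.
Others (Opt1, Opt2, Opt3, Opt5, Opt6, Opt10) are each worse than Opt7 on at least one objective.

Opt4, Opt8, Opt9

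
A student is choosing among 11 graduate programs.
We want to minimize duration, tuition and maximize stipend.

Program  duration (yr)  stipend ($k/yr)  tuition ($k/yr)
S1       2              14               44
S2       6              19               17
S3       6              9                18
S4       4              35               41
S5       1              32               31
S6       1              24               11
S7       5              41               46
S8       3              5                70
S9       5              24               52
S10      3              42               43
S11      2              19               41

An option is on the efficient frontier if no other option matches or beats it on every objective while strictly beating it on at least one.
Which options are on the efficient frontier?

S4, S5, S6, S10

S1: dominated by S5 (duration 1≤2, stipend 32≥14, tuition 31≤44).
S2: dominated by S6 (duration 1≤6, stipend 24≥19, tuition 11≤17).
S3: dominated by S2 (duration 6≤6, stipend 19≥9, tuition 17≤18).
S4: not dominated.
S5: not dominated.
S6: not dominated (best tuition).
S7: dominated by S10 (duration 3≤5, stipend 42≥41, tuition 43≤46).
S8: dominated by S1 (duration 2≤3, stipend 14≥5, tuition 44≤70).
S9: dominated by S4 (duration 4≤5, stipend 35≥24, tuition 41≤52).
S10: not dominated (best stipend).
S11: dominated by S5 (duration 1≤2, stipend 32≥19, tuition 31≤41).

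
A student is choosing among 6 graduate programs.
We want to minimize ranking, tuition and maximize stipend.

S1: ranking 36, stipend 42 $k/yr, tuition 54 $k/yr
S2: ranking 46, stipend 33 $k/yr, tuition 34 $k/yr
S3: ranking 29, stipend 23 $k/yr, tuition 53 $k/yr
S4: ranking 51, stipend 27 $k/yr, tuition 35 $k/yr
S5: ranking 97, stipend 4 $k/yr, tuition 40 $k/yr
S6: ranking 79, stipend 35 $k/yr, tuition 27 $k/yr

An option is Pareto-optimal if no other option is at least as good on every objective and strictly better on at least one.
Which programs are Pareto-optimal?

S1: not dominated (best stipend).
S2: not dominated.
S3: not dominated (best ranking).
S4: dominated by S2 (ranking 46≤51, stipend 33≥27, tuition 34≤35).
S5: dominated by S2 (ranking 46≤97, stipend 33≥4, tuition 34≤40).
S6: not dominated (best tuition).

S1, S2, S3, S6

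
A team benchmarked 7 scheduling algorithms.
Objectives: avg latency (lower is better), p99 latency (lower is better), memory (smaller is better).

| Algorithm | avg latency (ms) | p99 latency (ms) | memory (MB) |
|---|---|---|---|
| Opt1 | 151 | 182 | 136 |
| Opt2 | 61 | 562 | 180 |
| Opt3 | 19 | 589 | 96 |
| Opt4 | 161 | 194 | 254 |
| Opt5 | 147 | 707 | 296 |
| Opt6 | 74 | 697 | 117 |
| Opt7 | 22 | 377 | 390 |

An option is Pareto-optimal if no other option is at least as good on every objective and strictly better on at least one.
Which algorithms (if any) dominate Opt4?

Opt1

Opt1: avg latency 151≤161, p99 latency 182≤194, memory 136≤254 — dominates Opt4.
Others (Opt2, Opt3, Opt5, Opt6, Opt7) are each worse than Opt4 on at least one objective.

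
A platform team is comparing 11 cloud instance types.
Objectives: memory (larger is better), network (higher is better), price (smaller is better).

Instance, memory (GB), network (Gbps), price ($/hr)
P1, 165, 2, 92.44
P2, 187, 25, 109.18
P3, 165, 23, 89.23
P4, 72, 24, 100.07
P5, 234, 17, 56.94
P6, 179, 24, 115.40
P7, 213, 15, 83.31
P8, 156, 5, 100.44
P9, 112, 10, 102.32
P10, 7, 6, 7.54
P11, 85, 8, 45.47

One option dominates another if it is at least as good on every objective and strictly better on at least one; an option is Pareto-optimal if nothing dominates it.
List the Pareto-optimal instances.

P2, P3, P4, P5, P10, P11

P1: dominated by P3 (memory 165≥165, network 23≥2, price 89.23≤92.44).
P2: not dominated (best network).
P3: not dominated.
P4: not dominated.
P5: not dominated (best memory).
P6: dominated by P2 (memory 187≥179, network 25≥24, price 109.18≤115.40).
P7: dominated by P5 (memory 234≥213, network 17≥15, price 56.94≤83.31).
P8: dominated by P3 (memory 165≥156, network 23≥5, price 89.23≤100.44).
P9: dominated by P3 (memory 165≥112, network 23≥10, price 89.23≤102.32).
P10: not dominated (best price).
P11: not dominated.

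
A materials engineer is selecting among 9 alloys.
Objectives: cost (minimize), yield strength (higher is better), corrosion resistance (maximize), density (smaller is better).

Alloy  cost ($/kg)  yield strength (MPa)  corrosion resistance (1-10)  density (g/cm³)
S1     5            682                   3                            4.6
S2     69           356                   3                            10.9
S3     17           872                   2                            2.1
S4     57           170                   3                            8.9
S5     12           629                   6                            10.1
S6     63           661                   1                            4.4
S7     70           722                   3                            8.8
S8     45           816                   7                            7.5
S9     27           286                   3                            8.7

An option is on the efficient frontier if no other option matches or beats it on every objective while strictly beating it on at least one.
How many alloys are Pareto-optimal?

4

S1: not dominated (best cost).
S2: dominated by S1 (cost 5≤69, yield strength 682≥356, corrosion resistance 3≥3, density 4.6≤10.9).
S3: not dominated (best yield strength).
S4: dominated by S1 (cost 5≤57, yield strength 682≥170, corrosion resistance 3≥3, density 4.6≤8.9).
S5: not dominated.
S6: dominated by S3 (cost 17≤63, yield strength 872≥661, corrosion resistance 2≥1, density 2.1≤4.4).
S7: dominated by S8 (cost 45≤70, yield strength 816≥722, corrosion resistance 7≥3, density 7.5≤8.8).
S8: not dominated (best corrosion resistance).
S9: dominated by S1 (cost 5≤27, yield strength 682≥286, corrosion resistance 3≥3, density 4.6≤8.7).
Pareto-optimal: S1, S3, S5, S8 → 4.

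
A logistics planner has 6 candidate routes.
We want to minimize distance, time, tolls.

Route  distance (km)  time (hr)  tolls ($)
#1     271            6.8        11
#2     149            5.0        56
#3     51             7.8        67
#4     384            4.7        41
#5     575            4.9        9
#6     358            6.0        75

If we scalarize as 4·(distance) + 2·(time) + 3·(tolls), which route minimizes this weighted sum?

#1: 4·271 + 2·6.8 + 3·11 = 1130.6
#2: 4·149 + 2·5.0 + 3·56 = 774.0
#3: 4·51 + 2·7.8 + 3·67 = 420.6
#4: 4·384 + 2·4.7 + 3·41 = 1668.4
#5: 4·575 + 2·4.9 + 3·9 = 2336.8
#6: 4·358 + 2·6.0 + 3·75 = 1669.0
Lowest: #3 at 420.6.

#3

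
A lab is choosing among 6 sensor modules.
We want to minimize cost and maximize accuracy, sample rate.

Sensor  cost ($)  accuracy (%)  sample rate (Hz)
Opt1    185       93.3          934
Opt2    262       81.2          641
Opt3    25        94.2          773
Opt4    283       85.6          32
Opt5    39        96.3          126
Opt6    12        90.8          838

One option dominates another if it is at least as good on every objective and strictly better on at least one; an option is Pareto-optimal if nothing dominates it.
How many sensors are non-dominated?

Opt1: not dominated (best sample rate).
Opt2: dominated by Opt1 (cost 185≤262, accuracy 93.3≥81.2, sample rate 934≥641).
Opt3: not dominated.
Opt4: dominated by Opt1 (cost 185≤283, accuracy 93.3≥85.6, sample rate 934≥32).
Opt5: not dominated (best accuracy).
Opt6: not dominated (best cost).
Pareto-optimal: Opt1, Opt3, Opt5, Opt6 → 4.

4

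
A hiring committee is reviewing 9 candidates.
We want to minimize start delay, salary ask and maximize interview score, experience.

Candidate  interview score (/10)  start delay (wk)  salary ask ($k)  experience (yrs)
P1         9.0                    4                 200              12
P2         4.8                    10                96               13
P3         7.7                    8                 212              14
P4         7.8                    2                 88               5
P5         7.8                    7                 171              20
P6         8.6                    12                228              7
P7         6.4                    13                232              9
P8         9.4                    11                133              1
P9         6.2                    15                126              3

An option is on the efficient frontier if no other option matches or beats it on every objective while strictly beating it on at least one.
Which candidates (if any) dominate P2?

none

P1: worse on salary ask (200 vs 96).
P3: worse on salary ask (212 vs 96).
P4: worse on experience (5 vs 13).
P5: worse on salary ask (171 vs 96).
P6: worse on start delay (12 vs 10).
P7: worse on start delay (13 vs 10).
P8: worse on start delay (11 vs 10).
P9: worse on start delay (15 vs 10).
No option dominates P2.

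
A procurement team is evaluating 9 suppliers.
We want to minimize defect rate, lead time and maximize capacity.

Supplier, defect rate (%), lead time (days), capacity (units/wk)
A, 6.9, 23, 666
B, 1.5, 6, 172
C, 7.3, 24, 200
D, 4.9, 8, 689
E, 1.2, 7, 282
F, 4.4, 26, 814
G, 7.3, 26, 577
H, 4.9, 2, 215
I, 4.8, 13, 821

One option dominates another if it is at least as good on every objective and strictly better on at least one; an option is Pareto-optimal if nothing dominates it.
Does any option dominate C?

A vs C: defect rate 6.9≤7.3, lead time 23≤24, capacity 666≥200 — A is at least as good on every objective and strictly better on at least one, so A dominates C.

Yes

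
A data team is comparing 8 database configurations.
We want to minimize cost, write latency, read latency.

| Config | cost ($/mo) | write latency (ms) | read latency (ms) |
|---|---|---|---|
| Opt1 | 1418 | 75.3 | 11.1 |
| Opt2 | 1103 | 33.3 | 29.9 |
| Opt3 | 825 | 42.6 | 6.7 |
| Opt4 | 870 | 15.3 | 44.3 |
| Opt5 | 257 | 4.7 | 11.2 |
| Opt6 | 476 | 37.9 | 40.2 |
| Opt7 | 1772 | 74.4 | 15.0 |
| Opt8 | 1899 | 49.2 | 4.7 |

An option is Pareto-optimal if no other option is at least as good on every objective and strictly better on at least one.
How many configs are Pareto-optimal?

3

Opt1: dominated by Opt3 (cost 825≤1418, write latency 42.6≤75.3, read latency 6.7≤11.1).
Opt2: dominated by Opt5 (cost 257≤1103, write latency 4.7≤33.3, read latency 11.2≤29.9).
Opt3: not dominated.
Opt4: dominated by Opt5 (cost 257≤870, write latency 4.7≤15.3, read latency 11.2≤44.3).
Opt5: not dominated (best cost).
Opt6: dominated by Opt5 (cost 257≤476, write latency 4.7≤37.9, read latency 11.2≤40.2).
Opt7: dominated by Opt3 (cost 825≤1772, write latency 42.6≤74.4, read latency 6.7≤15.0).
Opt8: not dominated (best read latency).
Pareto-optimal: Opt3, Opt5, Opt8 → 3.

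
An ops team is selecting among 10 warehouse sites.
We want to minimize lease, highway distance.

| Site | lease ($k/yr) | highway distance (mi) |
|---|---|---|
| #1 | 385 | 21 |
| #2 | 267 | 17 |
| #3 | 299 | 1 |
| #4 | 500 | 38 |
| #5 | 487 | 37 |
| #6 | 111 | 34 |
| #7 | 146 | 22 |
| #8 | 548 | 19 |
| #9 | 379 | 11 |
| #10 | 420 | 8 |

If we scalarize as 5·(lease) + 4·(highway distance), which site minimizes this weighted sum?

#6

#1: 5·385 + 4·21 = 2009
#2: 5·267 + 4·17 = 1403
#3: 5·299 + 4·1 = 1499
#4: 5·500 + 4·38 = 2652
#5: 5·487 + 4·37 = 2583
#6: 5·111 + 4·34 = 691
#7: 5·146 + 4·22 = 818
#8: 5·548 + 4·19 = 2816
#9: 5·379 + 4·11 = 1939
#10: 5·420 + 4·8 = 2132
Lowest: #6 at 691.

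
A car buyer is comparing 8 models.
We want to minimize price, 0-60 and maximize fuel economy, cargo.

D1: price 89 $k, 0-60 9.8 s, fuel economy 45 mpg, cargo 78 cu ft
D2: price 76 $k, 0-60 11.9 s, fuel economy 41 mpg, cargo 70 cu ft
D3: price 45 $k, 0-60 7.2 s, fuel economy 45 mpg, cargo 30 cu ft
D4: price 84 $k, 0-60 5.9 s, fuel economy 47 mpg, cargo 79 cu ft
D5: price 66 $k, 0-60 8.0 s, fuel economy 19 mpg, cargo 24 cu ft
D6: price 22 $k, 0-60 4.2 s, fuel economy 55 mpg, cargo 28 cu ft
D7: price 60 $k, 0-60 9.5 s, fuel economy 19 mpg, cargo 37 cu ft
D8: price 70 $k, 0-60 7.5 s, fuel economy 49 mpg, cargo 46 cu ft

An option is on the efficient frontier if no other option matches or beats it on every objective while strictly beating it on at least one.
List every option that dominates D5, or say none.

D3: price 45≤66, 0-60 7.2≤8.0, fuel economy 45≥19, cargo 30≥24 — dominates D5.
D6: price 22≤66, 0-60 4.2≤8.0, fuel economy 55≥19, cargo 28≥24 — dominates D5.
Others (D1, D2, D4, D7, D8) are each worse than D5 on at least one objective.

D3, D6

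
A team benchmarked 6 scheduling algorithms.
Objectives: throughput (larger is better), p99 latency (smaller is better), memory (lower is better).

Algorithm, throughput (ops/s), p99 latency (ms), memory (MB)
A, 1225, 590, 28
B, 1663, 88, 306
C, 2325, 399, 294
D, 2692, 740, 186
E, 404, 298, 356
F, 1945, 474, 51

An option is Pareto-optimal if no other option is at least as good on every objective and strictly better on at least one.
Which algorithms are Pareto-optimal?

A, B, C, D, F

A: not dominated (best memory).
B: not dominated (best p99 latency).
C: not dominated.
D: not dominated (best throughput).
E: dominated by B (throughput 1663≥404, p99 latency 88≤298, memory 306≤356).
F: not dominated.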